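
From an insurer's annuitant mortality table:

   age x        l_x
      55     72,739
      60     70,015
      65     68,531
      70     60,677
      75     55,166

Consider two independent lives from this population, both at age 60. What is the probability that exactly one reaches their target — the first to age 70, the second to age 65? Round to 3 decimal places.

0.149

p₁ = l_70/l_60 = 60,677/70,015 = 0.866629; p₂ = l_65/l_60 = 68,531/70,015 = 0.978805.
P(exactly one) = p₁(1−p₂) + (1−p₁)p₂ = 0.018368 + 0.130544 = 0.148912.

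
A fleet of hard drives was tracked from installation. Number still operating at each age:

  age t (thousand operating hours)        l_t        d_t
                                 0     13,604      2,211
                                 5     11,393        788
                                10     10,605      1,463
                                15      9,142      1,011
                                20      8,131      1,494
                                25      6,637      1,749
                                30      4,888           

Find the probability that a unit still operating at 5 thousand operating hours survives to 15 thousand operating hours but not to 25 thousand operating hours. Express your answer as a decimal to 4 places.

0.2199

This is the probability of reaching 15 but not 25, conditional on being operational at 5: (l_15 − l_25) / l_5.
= (9,142 − 6,637) / 11,393 = 2,505 / 11,393 = 0.219872.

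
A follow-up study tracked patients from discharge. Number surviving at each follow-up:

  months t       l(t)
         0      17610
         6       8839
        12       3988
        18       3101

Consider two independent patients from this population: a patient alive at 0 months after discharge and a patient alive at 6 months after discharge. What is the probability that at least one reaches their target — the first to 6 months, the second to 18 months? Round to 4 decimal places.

p₁ = l(6)/l(0) = 8839/17610 = 0.501931; p₂ = l(18)/l(6) = 3101/8839 = 0.350832.
P(at least one) = 1 − (1−p₁)(1−p₂) = 1 − 0.498069 × 0.649168 = 0.676670.

0.6767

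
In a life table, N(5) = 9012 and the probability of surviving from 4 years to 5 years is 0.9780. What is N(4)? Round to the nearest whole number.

N(4) = N(5) / p = 9012 / 0.9780 = 9215.

9215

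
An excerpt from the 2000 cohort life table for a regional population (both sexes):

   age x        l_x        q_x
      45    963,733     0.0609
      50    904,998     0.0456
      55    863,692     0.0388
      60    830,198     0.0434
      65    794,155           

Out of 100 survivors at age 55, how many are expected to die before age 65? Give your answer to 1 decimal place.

The relevant probability is 1 − 794,155/863,692 = 0.080511.
Expected number = 100 × 0.080511 = 8.1.

8.1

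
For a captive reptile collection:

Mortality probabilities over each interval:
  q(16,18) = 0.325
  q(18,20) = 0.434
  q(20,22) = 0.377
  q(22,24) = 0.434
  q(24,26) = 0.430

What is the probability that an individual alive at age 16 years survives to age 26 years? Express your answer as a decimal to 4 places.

The overall survival probability is (1 − 0.325) × (1 − 0.434) × (1 − 0.377) × (1 − 0.434) × (1 − 0.430).
= 0.675 × 0.566 × 0.623 × 0.566 × 0.570 = 0.076789.

0.0768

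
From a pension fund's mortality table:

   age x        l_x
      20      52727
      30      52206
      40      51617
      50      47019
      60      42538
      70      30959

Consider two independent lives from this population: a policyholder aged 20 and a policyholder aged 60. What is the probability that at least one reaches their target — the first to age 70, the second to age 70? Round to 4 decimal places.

0.8876

p₁ = l_70/l_20 = 30959/52727 = 0.587156; p₂ = l_70/l_60 = 30959/42538 = 0.727796.
P(at least one) = 1 − (1−p₁)(1−p₂) = 1 − 0.412844 × 0.272204 = 0.887622.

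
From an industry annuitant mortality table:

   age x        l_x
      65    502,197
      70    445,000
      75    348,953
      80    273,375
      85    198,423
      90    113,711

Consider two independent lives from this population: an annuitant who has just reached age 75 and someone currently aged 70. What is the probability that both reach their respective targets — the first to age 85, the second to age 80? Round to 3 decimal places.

p₁ = l_85/l_75 = 198,423/348,953 = 0.568624; p₂ = l_80/l_70 = 273,375/445,000 = 0.614326.
P(both) = p₁ × p₂ = 0.568624 × 0.614326 = 0.349321.

0.349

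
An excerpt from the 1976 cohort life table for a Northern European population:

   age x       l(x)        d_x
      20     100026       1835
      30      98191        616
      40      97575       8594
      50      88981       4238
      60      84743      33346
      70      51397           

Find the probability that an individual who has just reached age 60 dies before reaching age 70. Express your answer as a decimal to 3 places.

0.393

P(die before 70 | alive at 60) = 1 − l(70)/l(60) = 1 − 51397/84743 = (33346)/84743 = 0.393496.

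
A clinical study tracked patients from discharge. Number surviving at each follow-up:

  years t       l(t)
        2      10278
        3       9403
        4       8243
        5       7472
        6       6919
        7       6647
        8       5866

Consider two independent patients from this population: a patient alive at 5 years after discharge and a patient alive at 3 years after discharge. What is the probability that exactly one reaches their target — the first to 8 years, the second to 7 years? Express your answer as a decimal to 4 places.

0.3820

p₁ = l(8)/l(5) = 5866/7472 = 0.785064; p₂ = l(7)/l(3) = 6647/9403 = 0.706902.
P(exactly one) = p₁(1−p₂) + (1−p₁)p₂ = 0.230101 + 0.151939 = 0.382039.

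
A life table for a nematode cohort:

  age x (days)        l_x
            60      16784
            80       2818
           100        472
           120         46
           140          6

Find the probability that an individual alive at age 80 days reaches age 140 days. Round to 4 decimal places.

0.0021

The conditional survival probability is l_140/l_80 = 6/2818 = 0.002129.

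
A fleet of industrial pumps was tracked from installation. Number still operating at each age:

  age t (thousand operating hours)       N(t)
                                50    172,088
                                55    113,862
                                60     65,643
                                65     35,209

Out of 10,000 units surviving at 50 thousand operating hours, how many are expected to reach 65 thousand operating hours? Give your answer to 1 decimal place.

2046.0

The relevant probability is 35,209/172,088 = 0.204599.
Expected number = 10,000 × 0.204599 = 2046.0.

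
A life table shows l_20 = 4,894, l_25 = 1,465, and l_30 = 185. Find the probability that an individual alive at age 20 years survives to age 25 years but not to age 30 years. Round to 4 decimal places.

This is the probability of reaching 25 but not 30, conditional on being alive at 20: (l_25 − l_30) / l_20.
= (1,465 − 185) / 4,894 = 1,280 / 4,894 = 0.261545.

0.2615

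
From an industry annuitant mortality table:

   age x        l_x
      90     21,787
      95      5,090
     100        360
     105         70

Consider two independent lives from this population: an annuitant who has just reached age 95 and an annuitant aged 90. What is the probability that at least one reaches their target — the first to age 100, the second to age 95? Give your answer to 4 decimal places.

p₁ = l_100/l_95 = 360/5,090 = 0.070727; p₂ = l_95/l_90 = 5,090/21,787 = 0.233626.
P(at least one) = 1 − (1−p₁)(1−p₂) = 1 − 0.929273 × 0.766374 = 0.287829.

0.2878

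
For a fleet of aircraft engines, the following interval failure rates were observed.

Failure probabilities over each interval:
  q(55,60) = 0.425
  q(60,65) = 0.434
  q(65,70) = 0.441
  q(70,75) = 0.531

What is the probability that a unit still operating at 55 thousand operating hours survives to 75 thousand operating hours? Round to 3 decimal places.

0.085

Survival from 55 to 75 is the product of surviving each interval: (1 − 0.425) × (1 − 0.434) × (1 − 0.441) × (1 − 0.531).
= 0.575 × 0.566 × 0.559 × 0.469 = 0.085324.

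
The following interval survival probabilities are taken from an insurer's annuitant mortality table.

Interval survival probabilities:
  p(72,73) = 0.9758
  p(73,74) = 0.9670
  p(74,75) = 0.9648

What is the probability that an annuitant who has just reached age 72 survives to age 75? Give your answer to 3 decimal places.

0.910

The overall survival probability is 0.9758 × 0.9670 × 0.9648.
= 0.910384.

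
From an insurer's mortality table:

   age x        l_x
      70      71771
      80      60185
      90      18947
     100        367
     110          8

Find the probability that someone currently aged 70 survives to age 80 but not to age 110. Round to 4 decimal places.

0.8385

This is the probability of reaching 80 but not 110, conditional on being alive at 70: (l_80 − l_110) / l_70.
= (60185 − 8) / 71771 = 60177 / 71771 = 0.838458.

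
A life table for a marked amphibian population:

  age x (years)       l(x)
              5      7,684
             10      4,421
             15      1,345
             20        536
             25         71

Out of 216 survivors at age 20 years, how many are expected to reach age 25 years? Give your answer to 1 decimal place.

28.6

The relevant probability is 71/536 = 0.132463.
Expected number = 216 × 0.132463 = 28.6.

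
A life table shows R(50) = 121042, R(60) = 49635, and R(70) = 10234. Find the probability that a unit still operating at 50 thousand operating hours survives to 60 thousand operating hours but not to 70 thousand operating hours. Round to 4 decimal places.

0.3255

This is the probability of reaching 60 but not 70, conditional on being operational at 50: (R(60) − R(70)) / R(50).
= (49635 − 10234) / 121042 = 39401 / 121042 = 0.325515.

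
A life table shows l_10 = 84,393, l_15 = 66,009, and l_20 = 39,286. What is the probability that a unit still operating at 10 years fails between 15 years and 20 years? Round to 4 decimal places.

0.3166

This is the probability of reaching 15 but not 20, conditional on being operational at 10: (l_15 − l_20) / l_10.
= (66,009 − 39,286) / 84,393 = 26,723 / 84,393 = 0.316649.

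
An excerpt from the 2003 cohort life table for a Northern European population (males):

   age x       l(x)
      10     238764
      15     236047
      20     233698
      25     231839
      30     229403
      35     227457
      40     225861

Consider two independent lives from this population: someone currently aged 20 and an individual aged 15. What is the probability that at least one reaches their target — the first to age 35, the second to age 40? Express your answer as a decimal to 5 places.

0.99885

p₁ = l(35)/l(20) = 227457/233698 = 0.973295; p₂ = l(40)/l(15) = 225861/236047 = 0.956848.
P(at least one) = 1 − (1−p₁)(1−p₂) = 1 − 0.026705 × 0.043152 = 0.998848.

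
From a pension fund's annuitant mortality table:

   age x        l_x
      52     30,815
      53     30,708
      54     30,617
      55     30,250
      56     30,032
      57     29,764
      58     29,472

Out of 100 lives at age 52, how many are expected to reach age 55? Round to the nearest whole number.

98

The relevant probability is 30,250/30,815 = 0.981665.
Expected number = 100 × 0.981665 = 98.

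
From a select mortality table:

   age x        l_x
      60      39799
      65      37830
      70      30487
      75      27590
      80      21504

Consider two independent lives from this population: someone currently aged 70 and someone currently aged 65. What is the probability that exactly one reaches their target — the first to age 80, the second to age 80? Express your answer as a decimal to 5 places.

p₁ = l_80/l_70 = 21504/30487 = 0.705350; p₂ = l_80/l_65 = 21504/37830 = 0.568438.
P(exactly one) = p₁(1−p₂) + (1−p₁)p₂ = 0.304402 + 0.167490 = 0.471893.

0.47189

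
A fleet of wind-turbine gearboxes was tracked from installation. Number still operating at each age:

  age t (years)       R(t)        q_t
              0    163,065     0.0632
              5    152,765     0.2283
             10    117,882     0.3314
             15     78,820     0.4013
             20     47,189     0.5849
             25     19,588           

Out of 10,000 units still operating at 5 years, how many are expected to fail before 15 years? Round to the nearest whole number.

The relevant probability is 1 − 78,820/152,765 = 0.484044.
Expected number = 10,000 × 0.484044 = 4840.

4840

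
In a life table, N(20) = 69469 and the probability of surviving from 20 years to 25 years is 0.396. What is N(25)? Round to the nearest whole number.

27510

N(25) = N(20) × p = 69469 × 0.396 = 27510.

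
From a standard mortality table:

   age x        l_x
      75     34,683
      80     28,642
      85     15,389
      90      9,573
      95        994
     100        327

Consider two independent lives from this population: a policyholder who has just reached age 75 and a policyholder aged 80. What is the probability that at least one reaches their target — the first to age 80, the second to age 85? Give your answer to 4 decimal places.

0.9194

p₁ = l_80/l_75 = 28,642/34,683 = 0.825822; p₂ = l_85/l_80 = 15,389/28,642 = 0.537288.
P(at least one) = 1 − (1−p₁)(1−p₂) = 1 − 0.174178 × 0.462712 = 0.919406.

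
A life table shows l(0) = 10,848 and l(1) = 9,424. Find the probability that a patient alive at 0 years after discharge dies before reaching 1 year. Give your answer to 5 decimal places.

0.13127

P(die before 1 | alive at 0) = 1 − l(1)/l(0) = 1 − 9,424/10,848 = (1,424)/10,848 = 0.131268.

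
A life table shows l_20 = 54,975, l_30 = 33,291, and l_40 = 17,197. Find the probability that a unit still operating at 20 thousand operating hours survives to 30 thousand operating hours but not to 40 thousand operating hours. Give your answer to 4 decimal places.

This is the probability of reaching 30 but not 40, conditional on being operational at 20: (l_30 − l_40) / l_20.
= (33,291 − 17,197) / 54,975 = 16,094 / 54,975 = 0.292751.

0.2928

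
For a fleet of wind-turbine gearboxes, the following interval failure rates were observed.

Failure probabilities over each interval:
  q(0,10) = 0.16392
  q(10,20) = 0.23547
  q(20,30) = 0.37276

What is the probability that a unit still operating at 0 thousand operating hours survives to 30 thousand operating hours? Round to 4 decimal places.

Survival from 0 to 30 is the product of surviving each interval: (1 − 0.16392) × (1 − 0.23547) × (1 − 0.37276).
= 0.83608 × 0.76453 × 0.62724 = 0.400937.

0.4009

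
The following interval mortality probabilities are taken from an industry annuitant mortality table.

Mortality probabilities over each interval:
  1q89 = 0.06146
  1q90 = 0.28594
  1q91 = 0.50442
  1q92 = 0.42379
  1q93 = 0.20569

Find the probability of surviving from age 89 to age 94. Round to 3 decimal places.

0.152

5p89 = (1 − 0.06146) × (1 − 0.28594) × (1 − 0.50442) × (1 − 0.42379) × (1 − 0.20569).
= 0.93854 × 0.71406 × 0.49558 × 0.57621 × 0.79431 = 0.152010.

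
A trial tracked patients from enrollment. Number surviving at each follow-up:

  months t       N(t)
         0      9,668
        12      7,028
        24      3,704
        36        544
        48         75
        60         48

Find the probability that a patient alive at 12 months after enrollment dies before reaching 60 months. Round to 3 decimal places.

P(die before 60 | alive at 12) = 1 − N(60)/N(12) = 1 − 48/7,028 = (6,980)/7,028 = 0.993170.

0.993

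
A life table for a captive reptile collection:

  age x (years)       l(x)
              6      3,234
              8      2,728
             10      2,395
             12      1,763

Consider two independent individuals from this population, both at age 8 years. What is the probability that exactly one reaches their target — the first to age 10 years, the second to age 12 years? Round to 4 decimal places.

p₁ = l(10)/l(8) = 2,395/2,728 = 0.877933; p₂ = l(12)/l(8) = 1,763/2,728 = 0.646261.
P(exactly one) = p₁(1−p₂) + (1−p₁)p₂ = 0.310559 + 0.078887 = 0.389446.

0.3894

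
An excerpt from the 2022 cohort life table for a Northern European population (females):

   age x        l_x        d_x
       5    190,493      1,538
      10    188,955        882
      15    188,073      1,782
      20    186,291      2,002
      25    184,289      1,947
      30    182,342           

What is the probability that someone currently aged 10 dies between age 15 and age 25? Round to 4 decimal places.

0.0200

We want 5|10q10 = (l_15 − l_25)/l_10.
This is the probability of reaching 15 but not 25, conditional on being alive at 10: (l_15 − l_25) / l_10.
= (188,073 − 184,289) / 188,955 = 3,784 / 188,955 = 0.020026.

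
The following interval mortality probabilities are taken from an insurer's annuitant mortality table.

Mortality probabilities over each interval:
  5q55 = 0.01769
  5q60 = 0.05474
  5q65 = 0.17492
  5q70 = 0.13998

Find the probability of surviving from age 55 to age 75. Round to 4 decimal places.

Survival from 55 to 75 is the product of surviving each interval: (1 − 0.01769) × (1 − 0.05474) × (1 − 0.17492) × (1 − 0.13998).
= 0.98231 × 0.94526 × 0.82508 × 0.86002 = 0.658877.

0.6589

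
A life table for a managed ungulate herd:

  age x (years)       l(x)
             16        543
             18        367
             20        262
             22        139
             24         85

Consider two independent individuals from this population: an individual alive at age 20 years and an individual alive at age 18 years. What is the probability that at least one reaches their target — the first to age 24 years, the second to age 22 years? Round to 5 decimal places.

p₁ = l(24)/l(20) = 85/262 = 0.324427; p₂ = l(22)/l(18) = 139/367 = 0.378747.
P(at least one) = 1 − (1−p₁)(1−p₂) = 1 − 0.675573 × 0.621253 = 0.580298.

0.58030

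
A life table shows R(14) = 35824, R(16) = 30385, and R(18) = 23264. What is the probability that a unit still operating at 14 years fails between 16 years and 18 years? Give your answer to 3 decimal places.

This is the probability of reaching 16 but not 18, conditional on being operational at 14: (R(16) − R(18)) / R(14).
= (30385 − 23264) / 35824 = 7121 / 35824 = 0.198777.

0.199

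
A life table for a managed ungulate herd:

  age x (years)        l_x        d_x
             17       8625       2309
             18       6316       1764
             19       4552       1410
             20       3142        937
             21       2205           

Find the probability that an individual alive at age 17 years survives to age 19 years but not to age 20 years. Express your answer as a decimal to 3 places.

0.163

This is the probability of reaching 19 but not 20, conditional on being alive at 17: (l_19 − l_20) / l_17.
= (4552 − 3142) / 8625 = 1410 / 8625 = 0.163478.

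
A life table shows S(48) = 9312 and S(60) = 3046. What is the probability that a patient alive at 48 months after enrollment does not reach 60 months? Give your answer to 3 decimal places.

P(die before 60 | alive at 48) = 1 − S(60)/S(48) = 1 − 3046/9312 = (6266)/9312 = 0.672895.

0.673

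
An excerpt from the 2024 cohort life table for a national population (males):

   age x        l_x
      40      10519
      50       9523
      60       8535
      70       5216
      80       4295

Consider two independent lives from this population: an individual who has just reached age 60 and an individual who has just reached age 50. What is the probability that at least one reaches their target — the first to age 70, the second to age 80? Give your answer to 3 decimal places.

0.787

p₁ = l_70/l_60 = 5216/8535 = 0.611131; p₂ = l_80/l_50 = 4295/9523 = 0.451013.
P(at least one) = 1 − (1−p₁)(1−p₂) = 1 − 0.388869 × 0.548987 = 0.786516.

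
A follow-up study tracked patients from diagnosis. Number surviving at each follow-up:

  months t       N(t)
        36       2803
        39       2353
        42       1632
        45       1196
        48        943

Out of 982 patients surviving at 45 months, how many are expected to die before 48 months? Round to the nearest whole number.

208

The relevant probability is 1 − 943/1196 = 0.211538.
Expected number = 982 × 0.211538 = 208.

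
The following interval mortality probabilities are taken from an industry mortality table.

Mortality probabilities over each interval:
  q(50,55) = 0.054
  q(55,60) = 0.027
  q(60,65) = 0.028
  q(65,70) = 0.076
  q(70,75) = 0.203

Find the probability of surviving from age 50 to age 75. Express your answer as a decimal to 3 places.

0.659

Chaining the interval survival probabilities: (1 − 0.054) × (1 − 0.027) × (1 − 0.028) × (1 − 0.076) × (1 − 0.203).
= 0.946 × 0.973 × 0.972 × 0.924 × 0.797 = 0.658871.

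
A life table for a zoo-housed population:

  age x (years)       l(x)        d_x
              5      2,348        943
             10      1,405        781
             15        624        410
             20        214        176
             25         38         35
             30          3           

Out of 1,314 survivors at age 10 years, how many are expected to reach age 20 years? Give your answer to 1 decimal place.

The relevant probability is 214/1,405 = 0.152313.
Expected number = 1,314 × 0.152313 = 200.1.

200.1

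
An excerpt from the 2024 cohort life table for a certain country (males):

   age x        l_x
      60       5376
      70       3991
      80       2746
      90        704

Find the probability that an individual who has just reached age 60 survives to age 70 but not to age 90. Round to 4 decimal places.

0.6114

This is the probability of reaching 70 but not 90, conditional on being alive at 60: (l_70 − l_90) / l_60.
= (3991 − 704) / 5376 = 3287 / 5376 = 0.611421.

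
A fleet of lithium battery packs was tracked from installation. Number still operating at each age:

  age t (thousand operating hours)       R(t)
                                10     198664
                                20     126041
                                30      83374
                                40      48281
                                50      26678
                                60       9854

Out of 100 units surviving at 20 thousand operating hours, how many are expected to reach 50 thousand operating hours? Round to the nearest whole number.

The relevant probability is 26678/126041 = 0.211661.
Expected number = 100 × 0.211661 = 21.

21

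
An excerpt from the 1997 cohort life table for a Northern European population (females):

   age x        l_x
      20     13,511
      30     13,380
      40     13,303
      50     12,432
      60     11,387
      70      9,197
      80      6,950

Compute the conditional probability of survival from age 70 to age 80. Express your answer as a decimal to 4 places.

The conditional survival probability is l_80/l_70 = 6,950/9,197 = 0.755681.

0.7557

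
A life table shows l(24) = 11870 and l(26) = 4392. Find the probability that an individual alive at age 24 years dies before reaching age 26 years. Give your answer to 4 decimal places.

P(die before 26 | alive at 24) = 1 − l(26)/l(24) = 1 − 4392/11870 = (7478)/11870 = 0.629992.

0.6300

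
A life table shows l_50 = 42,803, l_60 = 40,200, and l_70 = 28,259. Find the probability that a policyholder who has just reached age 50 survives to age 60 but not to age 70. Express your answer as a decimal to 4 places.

0.2790

We want 10|10q50 = (l_60 − l_70)/l_50.
This is the probability of reaching 60 but not 70, conditional on being alive at 50: (l_60 − l_70) / l_50.
= (40,200 − 28,259) / 42,803 = 11,941 / 42,803 = 0.278976.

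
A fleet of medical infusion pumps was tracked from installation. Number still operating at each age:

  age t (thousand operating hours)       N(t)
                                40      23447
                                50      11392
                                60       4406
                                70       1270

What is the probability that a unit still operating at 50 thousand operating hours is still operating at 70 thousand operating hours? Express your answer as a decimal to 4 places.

The conditional survival probability is N(70)/N(50) = 1270/11392 = 0.111482.

0.1115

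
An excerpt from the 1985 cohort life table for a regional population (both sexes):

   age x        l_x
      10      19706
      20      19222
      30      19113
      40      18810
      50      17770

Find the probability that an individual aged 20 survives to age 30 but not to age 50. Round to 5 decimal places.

We want 10|20q20 = (l_30 − l_50)/l_20.
This is the probability of reaching 30 but not 50, conditional on being alive at 20: (l_30 − l_50) / l_20.
= (19113 − 17770) / 19222 = 1343 / 19222 = 0.069868.

0.06987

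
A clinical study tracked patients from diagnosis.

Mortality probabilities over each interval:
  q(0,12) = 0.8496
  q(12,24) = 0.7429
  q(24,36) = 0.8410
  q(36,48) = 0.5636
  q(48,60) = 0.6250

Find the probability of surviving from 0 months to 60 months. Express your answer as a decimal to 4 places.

0.0010

The overall survival probability is (1 − 0.8496) × (1 − 0.7429) × (1 − 0.8410) × (1 − 0.5636) × (1 − 0.6250).
= 0.1504 × 0.2571 × 0.1590 × 0.4364 × 0.3750 = 0.001006.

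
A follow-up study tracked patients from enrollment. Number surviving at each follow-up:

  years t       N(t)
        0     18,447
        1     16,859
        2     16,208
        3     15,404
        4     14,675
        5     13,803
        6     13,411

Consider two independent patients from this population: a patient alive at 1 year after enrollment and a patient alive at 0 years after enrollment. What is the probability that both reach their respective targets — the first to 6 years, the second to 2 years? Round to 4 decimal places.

p₁ = N(6)/N(1) = 13,411/16,859 = 0.795480; p₂ = N(2)/N(0) = 16,208/18,447 = 0.878625.
P(both) = p₁ × p₂ = 0.795480 × 0.878625 = 0.698929.

0.6989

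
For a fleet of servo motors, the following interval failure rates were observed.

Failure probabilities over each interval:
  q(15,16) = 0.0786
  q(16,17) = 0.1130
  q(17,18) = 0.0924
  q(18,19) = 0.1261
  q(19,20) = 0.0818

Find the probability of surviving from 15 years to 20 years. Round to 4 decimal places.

0.5952

Survival from 15 to 20 is the product of surviving each interval: (1 − 0.0786) × (1 − 0.1130) × (1 − 0.0924) × (1 − 0.1261) × (1 − 0.0818).
= 0.9214 × 0.8870 × 0.9076 × 0.8739 × 0.9182 = 0.595203.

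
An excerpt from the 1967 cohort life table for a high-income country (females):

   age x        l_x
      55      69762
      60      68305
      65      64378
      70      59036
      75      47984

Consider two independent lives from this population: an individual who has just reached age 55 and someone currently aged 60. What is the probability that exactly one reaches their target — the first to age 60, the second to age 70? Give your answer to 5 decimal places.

p₁ = l_60/l_55 = 68305/69762 = 0.979115; p₂ = l_70/l_60 = 59036/68305 = 0.864300.
P(exactly one) = p₁(1−p₂) + (1−p₁)p₂ = 0.132866 + 0.018051 = 0.150917.

0.15092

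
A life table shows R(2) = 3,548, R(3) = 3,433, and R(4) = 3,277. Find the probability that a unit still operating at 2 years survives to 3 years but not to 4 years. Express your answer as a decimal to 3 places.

0.044

This is the probability of reaching 3 but not 4, conditional on being operational at 2: (R(3) − R(4)) / R(2).
= (3,433 − 3,277) / 3,548 = 156 / 3,548 = 0.043968.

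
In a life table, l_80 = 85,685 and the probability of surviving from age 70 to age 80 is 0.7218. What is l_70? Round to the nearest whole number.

118710

l_70 = l_80 / p = 85,685 / 0.7218 = 118710.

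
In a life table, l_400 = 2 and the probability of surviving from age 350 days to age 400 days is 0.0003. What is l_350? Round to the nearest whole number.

l_350 = l_400 / p = 2 / 0.0003 = 6667.

6667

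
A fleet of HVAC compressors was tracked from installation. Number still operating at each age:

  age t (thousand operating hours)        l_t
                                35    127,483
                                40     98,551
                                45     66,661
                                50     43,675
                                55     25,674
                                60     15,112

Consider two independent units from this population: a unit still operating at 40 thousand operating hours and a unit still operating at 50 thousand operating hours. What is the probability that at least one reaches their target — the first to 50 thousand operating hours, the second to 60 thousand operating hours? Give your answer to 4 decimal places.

0.6358

p₁ = l_50/l_40 = 43,675/98,551 = 0.443172; p₂ = l_60/l_50 = 15,112/43,675 = 0.346010.
P(at least one) = 1 − (1−p₁)(1−p₂) = 1 − 0.556828 × 0.653990 = 0.635840.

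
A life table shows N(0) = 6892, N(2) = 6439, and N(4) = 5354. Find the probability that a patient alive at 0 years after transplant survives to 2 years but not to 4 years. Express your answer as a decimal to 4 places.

0.1574

This is the probability of reaching 2 but not 4, conditional on being alive at 0: (N(2) − N(4)) / N(0).
= (6439 − 5354) / 6892 = 1085 / 6892 = 0.157429.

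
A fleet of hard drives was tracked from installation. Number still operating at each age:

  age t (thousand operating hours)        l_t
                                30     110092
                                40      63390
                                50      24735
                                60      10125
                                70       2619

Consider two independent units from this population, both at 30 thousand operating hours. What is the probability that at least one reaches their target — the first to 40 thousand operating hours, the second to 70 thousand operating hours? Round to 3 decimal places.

p₁ = l_40/l_30 = 63390/110092 = 0.575791; p₂ = l_70/l_30 = 2619/110092 = 0.023789.
P(at least one) = 1 − (1−p₁)(1−p₂) = 1 − 0.424209 × 0.976211 = 0.585883.

0.586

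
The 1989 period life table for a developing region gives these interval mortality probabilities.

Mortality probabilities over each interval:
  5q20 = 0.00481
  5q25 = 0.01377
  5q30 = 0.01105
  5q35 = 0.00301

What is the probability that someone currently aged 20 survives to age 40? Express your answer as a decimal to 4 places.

Survival from 20 to 40 is the product of surviving each interval: (1 − 0.00481) × (1 − 0.01377) × (1 − 0.01105) × (1 − 0.00301).
= 0.99519 × 0.98623 × 0.98895 × 0.99699 = 0.967719.

0.9677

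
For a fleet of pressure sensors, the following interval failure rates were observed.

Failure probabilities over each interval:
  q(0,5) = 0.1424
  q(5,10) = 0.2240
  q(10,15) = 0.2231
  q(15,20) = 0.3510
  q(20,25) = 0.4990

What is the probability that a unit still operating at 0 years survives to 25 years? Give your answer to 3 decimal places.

0.168

P(survive 0→25) = (1 − 0.1424) × (1 − 0.2240) × (1 − 0.2231) × (1 − 0.3510) × (1 − 0.4990).
= 0.8576 × 0.7760 × 0.7769 × 0.6490 × 0.5010 = 0.168110.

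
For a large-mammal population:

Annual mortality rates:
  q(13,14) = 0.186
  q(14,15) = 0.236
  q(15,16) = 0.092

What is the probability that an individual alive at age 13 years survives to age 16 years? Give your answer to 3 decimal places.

0.565

The overall survival probability is (1 − 0.186) × (1 − 0.236) × (1 − 0.092).
= 0.814 × 0.764 × 0.908 = 0.564682.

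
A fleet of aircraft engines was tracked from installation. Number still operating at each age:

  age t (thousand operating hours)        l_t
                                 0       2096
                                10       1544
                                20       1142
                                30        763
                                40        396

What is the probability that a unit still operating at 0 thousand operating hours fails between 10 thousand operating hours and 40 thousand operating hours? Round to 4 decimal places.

This is the probability of reaching 10 but not 40, conditional on being operational at 0: (l_10 − l_40) / l_0.
= (1544 − 396) / 2096 = 1148 / 2096 = 0.547710.

0.5477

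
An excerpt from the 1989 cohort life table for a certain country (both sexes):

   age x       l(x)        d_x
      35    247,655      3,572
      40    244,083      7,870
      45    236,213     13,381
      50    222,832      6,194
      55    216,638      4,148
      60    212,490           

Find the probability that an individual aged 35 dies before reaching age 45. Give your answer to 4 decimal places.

0.0462

P(die before 45 | alive at 35) = 1 − l(45)/l(35) = 1 − 236,213/247,655 = (11,442)/247,655 = 0.046201.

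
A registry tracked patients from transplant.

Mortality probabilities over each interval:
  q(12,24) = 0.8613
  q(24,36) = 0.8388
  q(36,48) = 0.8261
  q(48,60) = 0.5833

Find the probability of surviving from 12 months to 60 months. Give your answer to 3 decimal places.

Survival from 12 to 60 is the product of surviving each interval: (1 − 0.8613) × (1 − 0.8388) × (1 − 0.8261) × (1 − 0.5833).
= 0.1387 × 0.1612 × 0.1739 × 0.4167 = 0.001620.

0.002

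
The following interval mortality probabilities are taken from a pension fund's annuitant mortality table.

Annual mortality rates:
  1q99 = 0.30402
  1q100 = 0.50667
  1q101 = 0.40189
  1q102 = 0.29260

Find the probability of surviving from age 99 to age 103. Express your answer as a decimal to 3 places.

0.145

Chaining the interval survival probabilities: (1 − 0.30402) × (1 − 0.50667) × (1 − 0.40189) × (1 − 0.29260).
= 0.69598 × 0.49333 × 0.59811 × 0.70740 = 0.145271.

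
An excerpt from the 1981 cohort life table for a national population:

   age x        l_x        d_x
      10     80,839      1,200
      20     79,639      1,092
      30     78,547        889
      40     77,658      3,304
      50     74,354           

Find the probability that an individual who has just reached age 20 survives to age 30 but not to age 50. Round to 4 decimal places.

0.0527

This is the probability of reaching 30 but not 50, conditional on being alive at 20: (l_30 − l_50) / l_20.
= (78,547 − 74,354) / 79,639 = 4,193 / 79,639 = 0.052650.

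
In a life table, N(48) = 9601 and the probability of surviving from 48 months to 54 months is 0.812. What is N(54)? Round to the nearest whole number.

N(54) = N(48) × p = 9601 × 0.812 = 7796.

7796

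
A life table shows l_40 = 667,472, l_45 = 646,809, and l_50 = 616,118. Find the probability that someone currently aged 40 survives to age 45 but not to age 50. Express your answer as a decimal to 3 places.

We want 5|5q40 = (l_45 − l_50)/l_40.
This is the probability of reaching 45 but not 50, conditional on being alive at 40: (l_45 − l_50) / l_40.
= (646,809 − 616,118) / 667,472 = 30,691 / 667,472 = 0.045981.

0.046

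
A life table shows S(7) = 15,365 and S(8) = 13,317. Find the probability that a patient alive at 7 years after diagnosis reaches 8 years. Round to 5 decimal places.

0.86671

The conditional survival probability is S(8)/S(7) = 13,317/15,365 = 0.866710.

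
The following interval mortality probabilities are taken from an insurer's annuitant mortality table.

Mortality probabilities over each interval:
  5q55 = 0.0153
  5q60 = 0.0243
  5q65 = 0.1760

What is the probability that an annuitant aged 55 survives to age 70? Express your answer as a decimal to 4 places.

0.7917

15p55 = (1 − 0.0153) × (1 − 0.0243) × (1 − 0.1760).
= 0.9847 × 0.9757 × 0.8240 = 0.791676.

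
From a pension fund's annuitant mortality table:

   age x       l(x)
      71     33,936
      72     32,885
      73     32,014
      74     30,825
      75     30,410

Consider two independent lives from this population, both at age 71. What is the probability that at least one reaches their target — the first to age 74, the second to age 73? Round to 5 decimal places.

0.99481

p₁ = l(74)/l(71) = 30,825/33,936 = 0.908327; p₂ = l(73)/l(71) = 32,014/33,936 = 0.943364.
P(at least one) = 1 − (1−p₁)(1−p₂) = 1 − 0.091673 × 0.056636 = 0.994808.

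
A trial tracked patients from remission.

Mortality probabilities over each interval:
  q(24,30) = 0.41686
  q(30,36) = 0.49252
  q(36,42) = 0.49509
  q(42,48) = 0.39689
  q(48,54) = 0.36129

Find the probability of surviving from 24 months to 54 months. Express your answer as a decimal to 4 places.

P(survive 24→54) = (1 − 0.41686) × (1 − 0.49252) × (1 − 0.49509) × (1 − 0.39689) × (1 − 0.36129).
= 0.58314 × 0.50748 × 0.50491 × 0.60311 × 0.63871 = 0.057558.

0.0576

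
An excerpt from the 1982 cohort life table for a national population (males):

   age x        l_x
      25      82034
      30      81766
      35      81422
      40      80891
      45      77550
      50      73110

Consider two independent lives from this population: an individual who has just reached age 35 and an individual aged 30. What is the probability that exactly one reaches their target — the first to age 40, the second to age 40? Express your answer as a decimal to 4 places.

p₁ = l_40/l_35 = 80891/81422 = 0.993478; p₂ = l_40/l_30 = 80891/81766 = 0.989299.
P(exactly one) = p₁(1−p₂) + (1−p₁)p₂ = 0.010631 + 0.006452 = 0.017083.

0.0171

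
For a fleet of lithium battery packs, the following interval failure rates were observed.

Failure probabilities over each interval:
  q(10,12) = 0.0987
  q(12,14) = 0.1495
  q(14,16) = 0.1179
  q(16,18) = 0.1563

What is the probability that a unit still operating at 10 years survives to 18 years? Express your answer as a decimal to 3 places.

0.570

Chaining the interval survival probabilities: (1 − 0.0987) × (1 − 0.1495) × (1 − 0.1179) × (1 − 0.1563).
= 0.9013 × 0.8505 × 0.8821 × 0.8437 = 0.570492.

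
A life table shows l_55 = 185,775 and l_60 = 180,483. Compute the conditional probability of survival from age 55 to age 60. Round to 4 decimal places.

0.9715

We want 5p55 = l_60/l_55.
The conditional survival probability is l_60/l_55 = 180,483/185,775 = 0.971514.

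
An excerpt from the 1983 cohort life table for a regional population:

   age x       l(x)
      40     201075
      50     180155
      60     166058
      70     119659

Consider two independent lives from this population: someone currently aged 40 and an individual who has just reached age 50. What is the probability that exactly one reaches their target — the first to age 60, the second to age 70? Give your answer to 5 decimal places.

0.39299

p₁ = l(60)/l(40) = 166058/201075 = 0.825851; p₂ = l(70)/l(50) = 119659/180155 = 0.664200.
P(exactly one) = p₁(1−p₂) + (1−p₁)p₂ = 0.277321 + 0.115670 = 0.392991.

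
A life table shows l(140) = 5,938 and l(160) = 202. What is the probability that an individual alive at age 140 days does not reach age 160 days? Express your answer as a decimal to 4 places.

0.9660

P(die before 160 | alive at 140) = 1 − l(160)/l(140) = 1 − 202/5,938 = (5,736)/5,938 = 0.965982.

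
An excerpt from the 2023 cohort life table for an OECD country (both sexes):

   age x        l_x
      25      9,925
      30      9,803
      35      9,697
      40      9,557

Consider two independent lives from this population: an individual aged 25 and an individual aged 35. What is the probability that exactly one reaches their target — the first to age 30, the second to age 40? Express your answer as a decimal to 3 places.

p₁ = l_30/l_25 = 9,803/9,925 = 0.987708; p₂ = l_40/l_35 = 9,557/9,697 = 0.985563.
P(exactly one) = p₁(1−p₂) + (1−p₁)p₂ = 0.014260 + 0.012115 = 0.026374.

0.026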